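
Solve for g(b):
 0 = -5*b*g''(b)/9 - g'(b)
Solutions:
 g(b) = C1 + C2/b^(4/5)


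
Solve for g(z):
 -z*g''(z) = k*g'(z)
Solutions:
 g(z) = C1 + z^(1 - re(k))*(C2*sin(log(z)*Abs(im(k))) + C3*cos(log(z)*im(k)))


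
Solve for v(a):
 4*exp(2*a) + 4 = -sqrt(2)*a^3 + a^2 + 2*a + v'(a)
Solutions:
 v(a) = C1 + sqrt(2)*a^4/4 - a^3/3 - a^2 + 4*a + 2*exp(2*a)


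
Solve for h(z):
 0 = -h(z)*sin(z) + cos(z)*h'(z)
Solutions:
 h(z) = C1/cos(z)


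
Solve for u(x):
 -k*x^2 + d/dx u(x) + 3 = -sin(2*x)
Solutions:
 u(x) = C1 + k*x^3/3 - 3*x + cos(2*x)/2


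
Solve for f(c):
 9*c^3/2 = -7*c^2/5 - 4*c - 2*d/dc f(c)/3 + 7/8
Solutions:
 f(c) = C1 - 27*c^4/16 - 7*c^3/10 - 3*c^2 + 21*c/16


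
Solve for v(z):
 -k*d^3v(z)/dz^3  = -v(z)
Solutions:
 v(z) = C1*exp(z*(1/k)^(1/3)) + C2*exp(z*(-1 + sqrt(3)*I)*(1/k)^(1/3)/2) + C3*exp(-z*(1 + sqrt(3)*I)*(1/k)^(1/3)/2)


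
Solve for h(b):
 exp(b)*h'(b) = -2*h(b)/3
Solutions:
 h(b) = C1*exp(2*exp(-b)/3)


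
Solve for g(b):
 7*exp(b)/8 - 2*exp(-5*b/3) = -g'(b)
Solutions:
 g(b) = C1 - 7*exp(b)/8 - 6*exp(-5*b/3)/5


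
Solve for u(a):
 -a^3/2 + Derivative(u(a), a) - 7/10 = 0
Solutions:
 u(a) = C1 + a^4/8 + 7*a/10


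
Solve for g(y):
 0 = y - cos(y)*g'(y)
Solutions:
 g(y) = C1 + Integral(y/cos(y), y)


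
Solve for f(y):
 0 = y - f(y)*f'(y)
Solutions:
 f(y) = -sqrt(C1 + y^2)
 f(y) = sqrt(C1 + y^2)


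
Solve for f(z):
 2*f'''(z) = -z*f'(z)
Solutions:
 f(z) = C1 + Integral(C2*airyai(-2^(2/3)*z/2) + C3*airybi(-2^(2/3)*z/2), z)


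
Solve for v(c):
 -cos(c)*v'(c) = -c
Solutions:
 v(c) = C1 + Integral(c/cos(c), c)


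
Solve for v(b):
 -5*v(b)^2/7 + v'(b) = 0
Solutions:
 v(b) = -7/(C1 + 5*b)


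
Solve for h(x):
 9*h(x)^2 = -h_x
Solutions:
 h(x) = 1/(C1 + 9*x)


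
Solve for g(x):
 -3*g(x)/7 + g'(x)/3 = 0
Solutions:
 g(x) = C1*exp(9*x/7)


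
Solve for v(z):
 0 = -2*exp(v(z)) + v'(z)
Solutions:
 v(z) = log(-1/(C1 + 2*z))


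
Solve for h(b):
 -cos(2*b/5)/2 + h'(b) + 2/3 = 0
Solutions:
 h(b) = C1 - 2*b/3 + 5*sin(2*b/5)/4


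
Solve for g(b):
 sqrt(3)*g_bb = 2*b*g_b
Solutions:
 g(b) = C1 + C2*erfi(3^(3/4)*b/3)


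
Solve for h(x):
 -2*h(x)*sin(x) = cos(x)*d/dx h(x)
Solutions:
 h(x) = C1*cos(x)^2


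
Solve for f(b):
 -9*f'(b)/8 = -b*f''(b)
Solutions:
 f(b) = C1 + C2*b^(17/8)


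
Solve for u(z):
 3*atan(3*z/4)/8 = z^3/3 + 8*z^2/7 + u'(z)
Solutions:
 u(z) = C1 - z^4/12 - 8*z^3/21 + 3*z*atan(3*z/4)/8 - log(9*z^2 + 16)/4


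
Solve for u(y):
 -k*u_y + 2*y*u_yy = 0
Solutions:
 u(y) = C1 + y^(re(k)/2 + 1)*(C2*sin(log(y)*Abs(im(k))/2) + C3*cos(log(y)*im(k)/2))


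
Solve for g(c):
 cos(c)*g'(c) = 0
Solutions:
 g(c) = C1


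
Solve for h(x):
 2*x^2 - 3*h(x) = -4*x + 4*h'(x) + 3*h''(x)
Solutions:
 h(x) = 2*x^2/3 - 4*x/9 + (C1*sin(sqrt(5)*x/3) + C2*cos(sqrt(5)*x/3))*exp(-2*x/3) - 20/27


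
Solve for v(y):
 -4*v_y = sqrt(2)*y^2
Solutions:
 v(y) = C1 - sqrt(2)*y^3/12


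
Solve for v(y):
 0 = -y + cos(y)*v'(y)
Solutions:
 v(y) = C1 + Integral(y/cos(y), y)


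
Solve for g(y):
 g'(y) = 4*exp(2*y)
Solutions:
 g(y) = C1 + 2*exp(2*y)


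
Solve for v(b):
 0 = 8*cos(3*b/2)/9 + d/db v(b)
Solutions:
 v(b) = C1 - 16*sin(3*b/2)/27


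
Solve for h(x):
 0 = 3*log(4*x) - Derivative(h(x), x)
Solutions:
 h(x) = C1 + 3*x*log(x) - 3*x + x*log(64)


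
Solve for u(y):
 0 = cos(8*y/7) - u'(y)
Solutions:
 u(y) = C1 + 7*sin(8*y/7)/8


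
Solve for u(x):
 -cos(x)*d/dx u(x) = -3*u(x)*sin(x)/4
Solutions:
 u(x) = C1/cos(x)^(3/4)


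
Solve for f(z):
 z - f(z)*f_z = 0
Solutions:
 f(z) = -sqrt(C1 + z^2)
 f(z) = sqrt(C1 + z^2)


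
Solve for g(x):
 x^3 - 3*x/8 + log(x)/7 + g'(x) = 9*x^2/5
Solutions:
 g(x) = C1 - x^4/4 + 3*x^3/5 + 3*x^2/16 - x*log(x)/7 + x/7


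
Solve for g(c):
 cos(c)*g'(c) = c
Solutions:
 g(c) = C1 + Integral(c/cos(c), c)


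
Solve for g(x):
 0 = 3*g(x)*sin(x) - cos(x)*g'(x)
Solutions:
 g(x) = C1/cos(x)^3


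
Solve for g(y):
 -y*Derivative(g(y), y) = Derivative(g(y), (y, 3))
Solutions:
 g(y) = C1 + Integral(C2*airyai(-y) + C3*airybi(-y), y)


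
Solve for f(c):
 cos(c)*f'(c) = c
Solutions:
 f(c) = C1 + Integral(c/cos(c), c)


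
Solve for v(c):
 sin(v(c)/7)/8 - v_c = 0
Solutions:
 -c/8 + 7*log(cos(v(c)/7) - 1)/2 - 7*log(cos(v(c)/7) + 1)/2 = C1


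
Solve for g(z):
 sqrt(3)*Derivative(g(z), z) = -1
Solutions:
 g(z) = C1 - sqrt(3)*z/3


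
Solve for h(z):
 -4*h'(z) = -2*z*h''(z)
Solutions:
 h(z) = C1 + C2*z^3


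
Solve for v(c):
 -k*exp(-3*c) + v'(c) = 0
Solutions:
 v(c) = C1 - k*exp(-3*c)/3


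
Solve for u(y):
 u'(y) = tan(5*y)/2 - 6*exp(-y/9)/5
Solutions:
 u(y) = C1 + log(tan(5*y)^2 + 1)/20 + 54*exp(-y/9)/5


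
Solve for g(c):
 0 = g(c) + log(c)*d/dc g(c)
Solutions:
 g(c) = C1*exp(-li(c))


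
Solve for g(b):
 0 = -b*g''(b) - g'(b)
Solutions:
 g(b) = C1 + C2*log(b)


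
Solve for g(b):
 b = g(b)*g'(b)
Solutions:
 g(b) = -sqrt(C1 + b^2)
 g(b) = sqrt(C1 + b^2)


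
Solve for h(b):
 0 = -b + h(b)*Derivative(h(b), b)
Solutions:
 h(b) = -sqrt(C1 + b^2)
 h(b) = sqrt(C1 + b^2)


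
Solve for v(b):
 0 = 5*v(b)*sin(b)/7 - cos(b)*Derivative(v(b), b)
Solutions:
 v(b) = C1/cos(b)^(5/7)


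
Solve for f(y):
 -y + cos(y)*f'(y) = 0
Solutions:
 f(y) = C1 + Integral(y/cos(y), y)


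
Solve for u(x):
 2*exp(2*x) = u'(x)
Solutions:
 u(x) = C1 + exp(2*x)


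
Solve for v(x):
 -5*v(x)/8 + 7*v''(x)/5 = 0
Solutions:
 v(x) = C1*exp(-5*sqrt(14)*x/28) + C2*exp(5*sqrt(14)*x/28)


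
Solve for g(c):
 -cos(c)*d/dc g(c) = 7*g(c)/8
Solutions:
 g(c) = C1*(sin(c) - 1)^(7/16)/(sin(c) + 1)^(7/16)


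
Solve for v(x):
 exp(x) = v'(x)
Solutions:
 v(x) = C1 + exp(x)


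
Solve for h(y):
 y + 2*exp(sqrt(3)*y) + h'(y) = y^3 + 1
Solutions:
 h(y) = C1 + y^4/4 - y^2/2 + y - 2*sqrt(3)*exp(sqrt(3)*y)/3


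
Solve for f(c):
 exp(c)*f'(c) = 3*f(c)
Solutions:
 f(c) = C1*exp(-3*exp(-c))


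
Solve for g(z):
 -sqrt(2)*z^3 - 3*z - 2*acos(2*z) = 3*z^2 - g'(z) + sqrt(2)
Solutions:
 g(z) = C1 + sqrt(2)*z^4/4 + z^3 + 3*z^2/2 + 2*z*acos(2*z) + sqrt(2)*z - sqrt(1 - 4*z^2)


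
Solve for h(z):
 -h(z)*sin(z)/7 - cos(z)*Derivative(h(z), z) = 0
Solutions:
 h(z) = C1*cos(z)^(1/7)


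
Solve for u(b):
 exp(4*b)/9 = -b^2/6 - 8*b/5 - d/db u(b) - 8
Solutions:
 u(b) = C1 - b^3/18 - 4*b^2/5 - 8*b - exp(4*b)/36


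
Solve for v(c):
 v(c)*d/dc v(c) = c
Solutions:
 v(c) = -sqrt(C1 + c^2)
 v(c) = sqrt(C1 + c^2)


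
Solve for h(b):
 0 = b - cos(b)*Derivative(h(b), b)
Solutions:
 h(b) = C1 + Integral(b/cos(b), b)


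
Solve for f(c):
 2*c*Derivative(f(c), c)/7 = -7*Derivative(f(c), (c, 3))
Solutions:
 f(c) = C1 + Integral(C2*airyai(-14^(1/3)*c/7) + C3*airybi(-14^(1/3)*c/7), c)


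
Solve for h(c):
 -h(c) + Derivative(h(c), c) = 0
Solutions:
 h(c) = C1*exp(c)


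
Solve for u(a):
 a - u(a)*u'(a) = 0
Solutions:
 u(a) = -sqrt(C1 + a^2)
 u(a) = sqrt(C1 + a^2)


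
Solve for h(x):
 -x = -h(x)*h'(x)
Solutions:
 h(x) = -sqrt(C1 + x^2)
 h(x) = sqrt(C1 + x^2)


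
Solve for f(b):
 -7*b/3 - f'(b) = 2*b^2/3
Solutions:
 f(b) = C1 - 2*b^3/9 - 7*b^2/6


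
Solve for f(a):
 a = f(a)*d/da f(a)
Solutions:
 f(a) = -sqrt(C1 + a^2)
 f(a) = sqrt(C1 + a^2)


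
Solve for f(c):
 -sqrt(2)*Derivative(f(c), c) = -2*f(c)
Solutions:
 f(c) = C1*exp(sqrt(2)*c)


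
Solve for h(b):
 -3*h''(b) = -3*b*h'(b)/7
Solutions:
 h(b) = C1 + C2*erfi(sqrt(14)*b/14)


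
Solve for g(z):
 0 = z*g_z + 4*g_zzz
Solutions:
 g(z) = C1 + Integral(C2*airyai(-2^(1/3)*z/2) + C3*airybi(-2^(1/3)*z/2), z)


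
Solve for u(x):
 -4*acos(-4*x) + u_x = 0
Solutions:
 u(x) = C1 + 4*x*acos(-4*x) + sqrt(1 - 16*x^2)


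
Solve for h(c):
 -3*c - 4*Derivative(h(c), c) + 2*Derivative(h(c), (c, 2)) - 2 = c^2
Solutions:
 h(c) = C1 + C2*exp(2*c) - c^3/12 - c^2/2 - c


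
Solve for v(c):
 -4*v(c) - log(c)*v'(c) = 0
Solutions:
 v(c) = C1*exp(-4*li(c))


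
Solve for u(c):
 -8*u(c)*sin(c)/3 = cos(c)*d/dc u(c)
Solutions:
 u(c) = C1*cos(c)^(8/3)


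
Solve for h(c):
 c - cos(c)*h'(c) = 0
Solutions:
 h(c) = C1 + Integral(c/cos(c), c)


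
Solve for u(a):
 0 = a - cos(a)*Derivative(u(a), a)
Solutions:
 u(a) = C1 + Integral(a/cos(a), a)


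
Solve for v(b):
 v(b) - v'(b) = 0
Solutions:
 v(b) = C1*exp(b)


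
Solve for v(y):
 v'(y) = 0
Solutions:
 v(y) = C1


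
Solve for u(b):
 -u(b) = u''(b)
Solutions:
 u(b) = C1*sin(b) + C2*cos(b)


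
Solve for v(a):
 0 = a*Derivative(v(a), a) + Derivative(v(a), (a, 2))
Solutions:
 v(a) = C1 + C2*erf(sqrt(2)*a/2)


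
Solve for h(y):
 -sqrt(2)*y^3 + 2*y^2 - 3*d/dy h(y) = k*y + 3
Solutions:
 h(y) = C1 - k*y^2/6 - sqrt(2)*y^4/12 + 2*y^3/9 - y


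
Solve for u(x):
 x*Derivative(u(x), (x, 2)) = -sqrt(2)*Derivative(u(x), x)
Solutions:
 u(x) = C1 + C2*x^(1 - sqrt(2))


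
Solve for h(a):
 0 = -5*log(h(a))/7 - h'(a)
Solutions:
 li(h(a)) = C1 - 5*a/7


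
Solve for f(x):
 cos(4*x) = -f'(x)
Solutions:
 f(x) = C1 - sin(4*x)/4


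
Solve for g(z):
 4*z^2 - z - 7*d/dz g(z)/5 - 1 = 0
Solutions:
 g(z) = C1 + 20*z^3/21 - 5*z^2/14 - 5*z/7


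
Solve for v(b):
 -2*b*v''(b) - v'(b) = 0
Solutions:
 v(b) = C1 + C2*sqrt(b)


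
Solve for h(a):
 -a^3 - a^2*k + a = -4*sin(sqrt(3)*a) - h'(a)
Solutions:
 h(a) = C1 + a^4/4 + a^3*k/3 - a^2/2 + 4*sqrt(3)*cos(sqrt(3)*a)/3


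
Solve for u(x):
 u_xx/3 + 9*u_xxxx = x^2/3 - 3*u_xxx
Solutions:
 u(x) = C1 + C2*x + x^4/12 - 3*x^3 + 54*x^2 + (C3*sin(sqrt(3)*x/18) + C4*cos(sqrt(3)*x/18))*exp(-x/6)


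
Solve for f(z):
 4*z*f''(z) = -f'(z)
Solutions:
 f(z) = C1 + C2*z^(3/4)


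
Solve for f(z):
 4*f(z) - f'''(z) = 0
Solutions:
 f(z) = C3*exp(2^(2/3)*z) + (C1*sin(2^(2/3)*sqrt(3)*z/2) + C2*cos(2^(2/3)*sqrt(3)*z/2))*exp(-2^(2/3)*z/2)


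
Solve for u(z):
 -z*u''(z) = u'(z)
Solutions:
 u(z) = C1 + C2*log(z)


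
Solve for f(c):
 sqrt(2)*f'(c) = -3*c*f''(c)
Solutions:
 f(c) = C1 + C2*c^(1 - sqrt(2)/3)


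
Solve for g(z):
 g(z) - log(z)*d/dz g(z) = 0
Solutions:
 g(z) = C1*exp(li(z))


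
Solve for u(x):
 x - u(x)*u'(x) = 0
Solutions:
 u(x) = -sqrt(C1 + x^2)
 u(x) = sqrt(C1 + x^2)


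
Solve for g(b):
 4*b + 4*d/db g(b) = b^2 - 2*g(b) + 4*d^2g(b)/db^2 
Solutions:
 g(b) = C1*exp(b*(1 - sqrt(3))/2) + C2*exp(b*(1 + sqrt(3))/2) + b^2/2 - 4*b + 10


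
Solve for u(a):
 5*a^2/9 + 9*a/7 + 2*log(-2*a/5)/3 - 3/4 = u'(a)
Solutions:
 u(a) = C1 + 5*a^3/27 + 9*a^2/14 + 2*a*log(-a)/3 + a*(-17 - 8*log(5) + 8*log(2))/12


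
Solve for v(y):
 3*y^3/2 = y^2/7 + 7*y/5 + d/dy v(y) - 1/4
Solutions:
 v(y) = C1 + 3*y^4/8 - y^3/21 - 7*y^2/10 + y/4


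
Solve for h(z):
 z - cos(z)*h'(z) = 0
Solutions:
 h(z) = C1 + Integral(z/cos(z), z)


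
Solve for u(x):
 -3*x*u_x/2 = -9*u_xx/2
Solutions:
 u(x) = C1 + C2*erfi(sqrt(6)*x/6)


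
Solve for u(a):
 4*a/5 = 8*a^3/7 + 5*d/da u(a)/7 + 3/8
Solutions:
 u(a) = C1 - 2*a^4/5 + 14*a^2/25 - 21*a/40


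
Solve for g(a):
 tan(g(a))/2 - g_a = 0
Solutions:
 g(a) = pi - asin(C1*exp(a/2))
 g(a) = asin(C1*exp(a/2))


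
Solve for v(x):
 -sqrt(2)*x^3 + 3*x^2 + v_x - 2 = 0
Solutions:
 v(x) = C1 + sqrt(2)*x^4/4 - x^3 + 2*x


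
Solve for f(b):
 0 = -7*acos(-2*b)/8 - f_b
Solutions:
 f(b) = C1 - 7*b*acos(-2*b)/8 - 7*sqrt(1 - 4*b^2)/16


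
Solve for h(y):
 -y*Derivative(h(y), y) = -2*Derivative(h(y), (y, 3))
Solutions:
 h(y) = C1 + Integral(C2*airyai(2^(2/3)*y/2) + C3*airybi(2^(2/3)*y/2), y)


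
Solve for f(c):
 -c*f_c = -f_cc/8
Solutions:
 f(c) = C1 + C2*erfi(2*c)


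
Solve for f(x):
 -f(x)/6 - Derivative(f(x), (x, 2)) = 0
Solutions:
 f(x) = C1*sin(sqrt(6)*x/6) + C2*cos(sqrt(6)*x/6)


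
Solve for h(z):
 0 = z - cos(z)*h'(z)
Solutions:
 h(z) = C1 + Integral(z/cos(z), z)


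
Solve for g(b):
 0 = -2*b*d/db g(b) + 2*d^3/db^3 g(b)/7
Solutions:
 g(b) = C1 + Integral(C2*airyai(7^(1/3)*b) + C3*airybi(7^(1/3)*b), b)


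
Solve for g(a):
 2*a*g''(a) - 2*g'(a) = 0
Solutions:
 g(a) = C1 + C2*a^2


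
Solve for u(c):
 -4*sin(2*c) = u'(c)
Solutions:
 u(c) = C1 + 2*cos(2*c)


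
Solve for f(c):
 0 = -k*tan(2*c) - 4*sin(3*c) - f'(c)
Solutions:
 f(c) = C1 + k*log(cos(2*c))/2 + 4*cos(3*c)/3


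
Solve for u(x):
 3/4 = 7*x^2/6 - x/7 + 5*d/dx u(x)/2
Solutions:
 u(x) = C1 - 7*x^3/45 + x^2/35 + 3*x/10


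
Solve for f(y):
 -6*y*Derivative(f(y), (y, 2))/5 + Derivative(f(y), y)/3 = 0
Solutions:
 f(y) = C1 + C2*y^(23/18)


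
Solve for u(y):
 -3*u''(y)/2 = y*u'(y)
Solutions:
 u(y) = C1 + C2*erf(sqrt(3)*y/3)


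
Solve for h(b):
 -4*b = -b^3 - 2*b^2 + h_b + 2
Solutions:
 h(b) = C1 + b^4/4 + 2*b^3/3 - 2*b^2 - 2*b


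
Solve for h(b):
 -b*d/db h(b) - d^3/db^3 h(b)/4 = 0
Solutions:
 h(b) = C1 + Integral(C2*airyai(-2^(2/3)*b) + C3*airybi(-2^(2/3)*b), b)


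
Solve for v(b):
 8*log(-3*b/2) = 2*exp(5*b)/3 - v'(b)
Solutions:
 v(b) = C1 - 8*b*log(-b) + 8*b*(-log(3) + log(2) + 1) + 2*exp(5*b)/15


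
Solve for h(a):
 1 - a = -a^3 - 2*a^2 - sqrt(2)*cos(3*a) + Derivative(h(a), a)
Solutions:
 h(a) = C1 + a^4/4 + 2*a^3/3 - a^2/2 + a + sqrt(2)*sin(3*a)/3


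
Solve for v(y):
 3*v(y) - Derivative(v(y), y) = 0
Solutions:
 v(y) = C1*exp(3*y)


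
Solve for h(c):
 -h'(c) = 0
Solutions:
 h(c) = C1


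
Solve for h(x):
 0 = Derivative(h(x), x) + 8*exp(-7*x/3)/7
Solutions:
 h(x) = C1 + 24*exp(-7*x/3)/49


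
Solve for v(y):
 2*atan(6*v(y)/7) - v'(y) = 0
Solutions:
 Integral(1/atan(6*_y/7), (_y, v(y))) = C1 + 2*y


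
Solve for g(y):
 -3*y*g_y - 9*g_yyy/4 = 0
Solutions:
 g(y) = C1 + Integral(C2*airyai(-6^(2/3)*y/3) + C3*airybi(-6^(2/3)*y/3), y)


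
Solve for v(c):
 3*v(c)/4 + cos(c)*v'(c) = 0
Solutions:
 v(c) = C1*(sin(c) - 1)^(3/8)/(sin(c) + 1)^(3/8)


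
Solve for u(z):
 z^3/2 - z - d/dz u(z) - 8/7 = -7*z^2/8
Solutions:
 u(z) = C1 + z^4/8 + 7*z^3/24 - z^2/2 - 8*z/7


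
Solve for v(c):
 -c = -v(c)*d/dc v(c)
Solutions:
 v(c) = -sqrt(C1 + c^2)
 v(c) = sqrt(C1 + c^2)


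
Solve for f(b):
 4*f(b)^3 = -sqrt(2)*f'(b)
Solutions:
 f(b) = -sqrt(2)*sqrt(-1/(C1 - 2*sqrt(2)*b))/2
 f(b) = sqrt(2)*sqrt(-1/(C1 - 2*sqrt(2)*b))/2


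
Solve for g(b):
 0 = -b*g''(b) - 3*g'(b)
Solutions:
 g(b) = C1 + C2/b^2


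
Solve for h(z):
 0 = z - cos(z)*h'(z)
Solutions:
 h(z) = C1 + Integral(z/cos(z), z)


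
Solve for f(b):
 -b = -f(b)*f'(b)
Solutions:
 f(b) = -sqrt(C1 + b^2)
 f(b) = sqrt(C1 + b^2)


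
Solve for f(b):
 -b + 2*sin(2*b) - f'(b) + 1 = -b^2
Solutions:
 f(b) = C1 + b^3/3 - b^2/2 + b - cos(2*b)


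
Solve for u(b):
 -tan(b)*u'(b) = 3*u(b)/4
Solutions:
 u(b) = C1/sin(b)^(3/4)


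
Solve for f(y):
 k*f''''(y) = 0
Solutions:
 f(y) = C1 + C2*y + C3*y^2 + C4*y^3


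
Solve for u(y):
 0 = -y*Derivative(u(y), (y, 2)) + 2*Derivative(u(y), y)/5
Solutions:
 u(y) = C1 + C2*y^(7/5)


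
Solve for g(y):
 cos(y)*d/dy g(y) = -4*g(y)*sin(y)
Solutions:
 g(y) = C1*cos(y)^4


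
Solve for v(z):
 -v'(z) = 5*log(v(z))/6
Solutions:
 li(v(z)) = C1 - 5*z/6


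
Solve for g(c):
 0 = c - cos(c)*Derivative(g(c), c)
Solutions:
 g(c) = C1 + Integral(c/cos(c), c)


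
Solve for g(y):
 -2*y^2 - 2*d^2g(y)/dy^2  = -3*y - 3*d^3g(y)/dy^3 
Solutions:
 g(y) = C1 + C2*y + C3*exp(2*y/3) - y^4/12 - y^3/4 - 9*y^2/8


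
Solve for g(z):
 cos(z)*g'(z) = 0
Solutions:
 g(z) = C1


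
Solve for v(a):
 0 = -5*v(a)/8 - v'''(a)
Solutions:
 v(a) = C3*exp(-5^(1/3)*a/2) + (C1*sin(sqrt(3)*5^(1/3)*a/4) + C2*cos(sqrt(3)*5^(1/3)*a/4))*exp(5^(1/3)*a/4)


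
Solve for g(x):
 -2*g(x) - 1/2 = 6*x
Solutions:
 g(x) = -3*x - 1/4


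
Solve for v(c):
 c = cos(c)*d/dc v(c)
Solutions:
 v(c) = C1 + Integral(c/cos(c), c)


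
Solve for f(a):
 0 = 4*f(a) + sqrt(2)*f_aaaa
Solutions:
 f(a) = (C1*sin(2^(7/8)*a/2) + C2*cos(2^(7/8)*a/2))*exp(-2^(7/8)*a/2) + (C3*sin(2^(7/8)*a/2) + C4*cos(2^(7/8)*a/2))*exp(2^(7/8)*a/2)


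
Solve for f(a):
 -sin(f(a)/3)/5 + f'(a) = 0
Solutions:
 -a/5 + 3*log(cos(f(a)/3) - 1)/2 - 3*log(cos(f(a)/3) + 1)/2 = C1


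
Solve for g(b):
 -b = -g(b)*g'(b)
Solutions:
 g(b) = -sqrt(C1 + b^2)
 g(b) = sqrt(C1 + b^2)


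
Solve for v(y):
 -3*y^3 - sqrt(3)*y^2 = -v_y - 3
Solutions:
 v(y) = C1 + 3*y^4/4 + sqrt(3)*y^3/3 - 3*y


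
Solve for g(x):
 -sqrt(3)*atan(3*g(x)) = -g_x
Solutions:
 Integral(1/atan(3*_y), (_y, g(x))) = C1 + sqrt(3)*x


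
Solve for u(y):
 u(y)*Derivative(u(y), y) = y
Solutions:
 u(y) = -sqrt(C1 + y^2)
 u(y) = sqrt(C1 + y^2)


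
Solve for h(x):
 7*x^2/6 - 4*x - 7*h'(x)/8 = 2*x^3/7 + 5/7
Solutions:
 h(x) = C1 - 4*x^4/49 + 4*x^3/9 - 16*x^2/7 - 40*x/49


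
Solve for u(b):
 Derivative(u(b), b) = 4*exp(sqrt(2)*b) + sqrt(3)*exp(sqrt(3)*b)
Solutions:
 u(b) = C1 + 2*sqrt(2)*exp(sqrt(2)*b) + exp(sqrt(3)*b)


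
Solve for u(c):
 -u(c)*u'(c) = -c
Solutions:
 u(c) = -sqrt(C1 + c^2)
 u(c) = sqrt(C1 + c^2)


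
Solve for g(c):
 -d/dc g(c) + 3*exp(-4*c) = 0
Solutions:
 g(c) = C1 - 3*exp(-4*c)/4


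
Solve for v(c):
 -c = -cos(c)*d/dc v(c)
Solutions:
 v(c) = C1 + Integral(c/cos(c), c)


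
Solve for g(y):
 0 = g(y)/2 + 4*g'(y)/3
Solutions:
 g(y) = C1*exp(-3*y/8)


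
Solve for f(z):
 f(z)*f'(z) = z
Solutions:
 f(z) = -sqrt(C1 + z^2)
 f(z) = sqrt(C1 + z^2)


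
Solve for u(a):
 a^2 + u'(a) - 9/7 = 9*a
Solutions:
 u(a) = C1 - a^3/3 + 9*a^2/2 + 9*a/7


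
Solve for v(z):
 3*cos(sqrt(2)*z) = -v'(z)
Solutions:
 v(z) = C1 - 3*sqrt(2)*sin(sqrt(2)*z)/2


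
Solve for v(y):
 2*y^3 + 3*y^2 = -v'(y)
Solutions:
 v(y) = C1 - y^4/2 - y^3


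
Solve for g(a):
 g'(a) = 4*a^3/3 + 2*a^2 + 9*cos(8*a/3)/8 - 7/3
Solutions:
 g(a) = C1 + a^4/3 + 2*a^3/3 - 7*a/3 + 27*sin(8*a/3)/64


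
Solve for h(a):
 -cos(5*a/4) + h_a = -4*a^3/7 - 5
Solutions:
 h(a) = C1 - a^4/7 - 5*a + 4*sin(5*a/4)/5


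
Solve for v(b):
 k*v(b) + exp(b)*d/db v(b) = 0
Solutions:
 v(b) = C1*exp(k*exp(-b))


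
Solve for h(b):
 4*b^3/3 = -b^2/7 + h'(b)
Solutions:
 h(b) = C1 + b^4/3 + b^3/21


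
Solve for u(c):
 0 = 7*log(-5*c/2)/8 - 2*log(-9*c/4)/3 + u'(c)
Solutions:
 u(c) = C1 - 5*c*log(-c)/24 + c*(-21*log(5) - 11*log(2) + 5 + 32*log(3))/24


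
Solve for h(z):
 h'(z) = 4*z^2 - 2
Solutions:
 h(z) = C1 + 4*z^3/3 - 2*z


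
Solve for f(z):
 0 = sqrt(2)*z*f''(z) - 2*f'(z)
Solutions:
 f(z) = C1 + C2*z^(1 + sqrt(2))


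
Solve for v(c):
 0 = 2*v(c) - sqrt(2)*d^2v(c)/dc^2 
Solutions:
 v(c) = C1*exp(-2^(1/4)*c) + C2*exp(2^(1/4)*c)


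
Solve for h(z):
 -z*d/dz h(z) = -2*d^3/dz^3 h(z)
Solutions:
 h(z) = C1 + Integral(C2*airyai(2^(2/3)*z/2) + C3*airybi(2^(2/3)*z/2), z)


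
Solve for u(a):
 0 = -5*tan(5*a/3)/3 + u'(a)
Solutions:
 u(a) = C1 - log(cos(5*a/3))


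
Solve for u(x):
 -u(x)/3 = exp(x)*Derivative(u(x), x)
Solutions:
 u(x) = C1*exp(exp(-x)/3)


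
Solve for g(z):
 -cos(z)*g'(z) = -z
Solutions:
 g(z) = C1 + Integral(z/cos(z), z)


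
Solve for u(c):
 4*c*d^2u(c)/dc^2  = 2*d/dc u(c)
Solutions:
 u(c) = C1 + C2*c^(3/2)


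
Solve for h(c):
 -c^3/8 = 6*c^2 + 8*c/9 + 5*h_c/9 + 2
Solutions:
 h(c) = C1 - 9*c^4/160 - 18*c^3/5 - 4*c^2/5 - 18*c/5


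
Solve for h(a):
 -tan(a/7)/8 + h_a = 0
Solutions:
 h(a) = C1 - 7*log(cos(a/7))/8


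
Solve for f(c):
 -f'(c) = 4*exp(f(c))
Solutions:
 f(c) = log(1/(C1 + 4*c))


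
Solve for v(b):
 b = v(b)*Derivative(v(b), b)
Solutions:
 v(b) = -sqrt(C1 + b^2)
 v(b) = sqrt(C1 + b^2)


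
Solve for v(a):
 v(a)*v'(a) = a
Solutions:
 v(a) = -sqrt(C1 + a^2)
 v(a) = sqrt(C1 + a^2)


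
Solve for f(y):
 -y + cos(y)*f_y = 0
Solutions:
 f(y) = C1 + Integral(y/cos(y), y)


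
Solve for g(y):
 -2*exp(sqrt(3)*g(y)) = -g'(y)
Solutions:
 g(y) = sqrt(3)*(2*log(-1/(C1 + 2*y)) - log(3))/6


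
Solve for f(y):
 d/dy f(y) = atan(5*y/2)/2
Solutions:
 f(y) = C1 + y*atan(5*y/2)/2 - log(25*y^2 + 4)/10


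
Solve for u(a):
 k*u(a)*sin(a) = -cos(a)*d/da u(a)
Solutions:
 u(a) = C1*exp(k*log(cos(a)))


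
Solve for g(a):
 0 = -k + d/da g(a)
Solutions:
 g(a) = C1 + a*k


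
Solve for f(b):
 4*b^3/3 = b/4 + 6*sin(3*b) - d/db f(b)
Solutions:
 f(b) = C1 - b^4/3 + b^2/8 - 2*cos(3*b)


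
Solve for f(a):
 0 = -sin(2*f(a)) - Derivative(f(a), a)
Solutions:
 f(a) = pi - acos((-C1 - exp(4*a))/(C1 - exp(4*a)))/2
 f(a) = acos((-C1 - exp(4*a))/(C1 - exp(4*a)))/2


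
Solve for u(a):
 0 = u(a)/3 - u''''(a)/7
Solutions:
 u(a) = C1*exp(-3^(3/4)*7^(1/4)*a/3) + C2*exp(3^(3/4)*7^(1/4)*a/3) + C3*sin(3^(3/4)*7^(1/4)*a/3) + C4*cos(3^(3/4)*7^(1/4)*a/3)


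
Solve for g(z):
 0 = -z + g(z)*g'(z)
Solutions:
 g(z) = -sqrt(C1 + z^2)
 g(z) = sqrt(C1 + z^2)


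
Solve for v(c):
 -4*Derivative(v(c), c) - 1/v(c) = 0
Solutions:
 v(c) = -sqrt(C1 - 2*c)/2
 v(c) = sqrt(C1 - 2*c)/2


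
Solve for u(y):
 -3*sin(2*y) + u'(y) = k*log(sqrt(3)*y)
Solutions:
 u(y) = C1 + k*y*(log(y) - 1) + k*y*log(3)/2 - 3*cos(2*y)/2


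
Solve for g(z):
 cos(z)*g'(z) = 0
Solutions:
 g(z) = C1


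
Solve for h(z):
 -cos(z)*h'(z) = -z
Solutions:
 h(z) = C1 + Integral(z/cos(z), z)


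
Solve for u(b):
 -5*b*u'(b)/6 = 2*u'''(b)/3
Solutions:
 u(b) = C1 + Integral(C2*airyai(-10^(1/3)*b/2) + C3*airybi(-10^(1/3)*b/2), b)


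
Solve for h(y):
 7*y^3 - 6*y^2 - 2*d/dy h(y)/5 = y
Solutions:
 h(y) = C1 + 35*y^4/8 - 5*y^3 - 5*y^2/4


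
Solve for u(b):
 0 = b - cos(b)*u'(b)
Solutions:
 u(b) = C1 + Integral(b/cos(b), b)


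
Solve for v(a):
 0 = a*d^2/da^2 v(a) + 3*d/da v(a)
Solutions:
 v(a) = C1 + C2/a^2


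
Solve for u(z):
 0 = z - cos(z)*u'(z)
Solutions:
 u(z) = C1 + Integral(z/cos(z), z)


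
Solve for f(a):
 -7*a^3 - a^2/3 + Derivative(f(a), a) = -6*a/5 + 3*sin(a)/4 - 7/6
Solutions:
 f(a) = C1 + 7*a^4/4 + a^3/9 - 3*a^2/5 - 7*a/6 - 3*cos(a)/4


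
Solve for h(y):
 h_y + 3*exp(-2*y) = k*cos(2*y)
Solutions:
 h(y) = C1 + k*sin(2*y)/2 + 3*exp(-2*y)/2


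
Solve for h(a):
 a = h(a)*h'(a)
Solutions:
 h(a) = -sqrt(C1 + a^2)
 h(a) = sqrt(C1 + a^2)


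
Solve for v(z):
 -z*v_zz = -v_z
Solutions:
 v(z) = C1 + C2*z^2


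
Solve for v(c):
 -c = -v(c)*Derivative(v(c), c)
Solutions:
 v(c) = -sqrt(C1 + c^2)
 v(c) = sqrt(C1 + c^2)


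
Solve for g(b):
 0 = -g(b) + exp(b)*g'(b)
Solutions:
 g(b) = C1*exp(-exp(-b))


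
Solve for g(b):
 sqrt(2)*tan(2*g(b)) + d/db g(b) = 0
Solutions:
 g(b) = -asin(C1*exp(-2*sqrt(2)*b))/2 + pi/2
 g(b) = asin(C1*exp(-2*sqrt(2)*b))/2


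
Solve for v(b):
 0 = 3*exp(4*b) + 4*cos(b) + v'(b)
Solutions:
 v(b) = C1 - 3*exp(4*b)/4 - 4*sin(b)


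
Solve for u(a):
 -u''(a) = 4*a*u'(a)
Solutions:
 u(a) = C1 + C2*erf(sqrt(2)*a)


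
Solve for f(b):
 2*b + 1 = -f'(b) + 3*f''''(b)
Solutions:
 f(b) = C1 + C4*exp(3^(2/3)*b/3) - b^2 - b + (C2*sin(3^(1/6)*b/2) + C3*cos(3^(1/6)*b/2))*exp(-3^(2/3)*b/6)


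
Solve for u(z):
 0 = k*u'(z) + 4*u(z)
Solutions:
 u(z) = C1*exp(-4*z/k)


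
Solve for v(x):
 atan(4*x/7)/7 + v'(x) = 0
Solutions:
 v(x) = C1 - x*atan(4*x/7)/7 + log(16*x^2 + 49)/8


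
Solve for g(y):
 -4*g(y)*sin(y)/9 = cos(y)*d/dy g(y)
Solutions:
 g(y) = C1*cos(y)^(4/9)


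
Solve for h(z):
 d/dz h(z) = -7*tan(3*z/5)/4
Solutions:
 h(z) = C1 + 35*log(cos(3*z/5))/12


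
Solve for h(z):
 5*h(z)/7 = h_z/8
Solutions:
 h(z) = C1*exp(40*z/7)


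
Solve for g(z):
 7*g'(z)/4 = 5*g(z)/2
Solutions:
 g(z) = C1*exp(10*z/7)


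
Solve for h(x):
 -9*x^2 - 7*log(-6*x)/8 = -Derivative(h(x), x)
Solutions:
 h(x) = C1 + 3*x^3 + 7*x*log(-x)/8 + 7*x*(-1 + log(6))/8


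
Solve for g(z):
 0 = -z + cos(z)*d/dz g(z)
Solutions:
 g(z) = C1 + Integral(z/cos(z), z)


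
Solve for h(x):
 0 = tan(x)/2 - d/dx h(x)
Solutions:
 h(x) = C1 - log(cos(x))/2


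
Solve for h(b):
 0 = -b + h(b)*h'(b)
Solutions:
 h(b) = -sqrt(C1 + b^2)
 h(b) = sqrt(C1 + b^2)


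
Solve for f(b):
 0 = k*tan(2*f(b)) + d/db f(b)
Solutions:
 f(b) = -asin(C1*exp(-2*b*k))/2 + pi/2
 f(b) = asin(C1*exp(-2*b*k))/2


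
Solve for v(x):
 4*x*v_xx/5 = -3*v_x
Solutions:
 v(x) = C1 + C2/x^(11/4)


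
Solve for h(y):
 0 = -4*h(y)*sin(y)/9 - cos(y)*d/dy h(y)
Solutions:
 h(y) = C1*cos(y)^(4/9)


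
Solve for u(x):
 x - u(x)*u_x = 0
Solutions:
 u(x) = -sqrt(C1 + x^2)
 u(x) = sqrt(C1 + x^2)


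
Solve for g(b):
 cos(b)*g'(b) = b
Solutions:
 g(b) = C1 + Integral(b/cos(b), b)


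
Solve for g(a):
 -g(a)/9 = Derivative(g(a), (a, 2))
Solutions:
 g(a) = C1*sin(a/3) + C2*cos(a/3)


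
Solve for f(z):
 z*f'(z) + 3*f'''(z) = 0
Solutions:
 f(z) = C1 + Integral(C2*airyai(-3^(2/3)*z/3) + C3*airybi(-3^(2/3)*z/3), z)


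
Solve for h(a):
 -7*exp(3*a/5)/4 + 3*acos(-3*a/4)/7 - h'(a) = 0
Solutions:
 h(a) = C1 + 3*a*acos(-3*a/4)/7 + sqrt(16 - 9*a^2)/7 - 35*exp(3*a/5)/12


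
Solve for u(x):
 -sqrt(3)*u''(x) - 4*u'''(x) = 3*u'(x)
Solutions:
 u(x) = C1 + (C2*sin(3*sqrt(5)*x/8) + C3*cos(3*sqrt(5)*x/8))*exp(-sqrt(3)*x/8)


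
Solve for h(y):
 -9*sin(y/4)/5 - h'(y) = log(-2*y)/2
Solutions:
 h(y) = C1 - y*log(-y)/2 - y*log(2)/2 + y/2 + 36*cos(y/4)/5


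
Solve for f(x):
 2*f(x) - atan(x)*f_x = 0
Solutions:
 f(x) = C1*exp(2*Integral(1/atan(x), x))


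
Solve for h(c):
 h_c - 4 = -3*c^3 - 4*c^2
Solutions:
 h(c) = C1 - 3*c^4/4 - 4*c^3/3 + 4*c


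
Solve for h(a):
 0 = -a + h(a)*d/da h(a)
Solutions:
 h(a) = -sqrt(C1 + a^2)
 h(a) = sqrt(C1 + a^2)


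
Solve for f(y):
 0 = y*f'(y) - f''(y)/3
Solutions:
 f(y) = C1 + C2*erfi(sqrt(6)*y/2)


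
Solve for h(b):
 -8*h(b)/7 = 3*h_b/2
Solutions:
 h(b) = C1*exp(-16*b/21)


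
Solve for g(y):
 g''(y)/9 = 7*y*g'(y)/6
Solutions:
 g(y) = C1 + C2*erfi(sqrt(21)*y/2)


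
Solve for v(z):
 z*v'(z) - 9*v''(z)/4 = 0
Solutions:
 v(z) = C1 + C2*erfi(sqrt(2)*z/3)


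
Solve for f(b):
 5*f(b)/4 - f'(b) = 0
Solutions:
 f(b) = C1*exp(5*b/4)


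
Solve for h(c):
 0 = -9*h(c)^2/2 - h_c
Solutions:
 h(c) = 2/(C1 + 9*c)


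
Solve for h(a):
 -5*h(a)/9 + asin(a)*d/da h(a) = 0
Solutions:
 h(a) = C1*exp(5*Integral(1/asin(a), a)/9)


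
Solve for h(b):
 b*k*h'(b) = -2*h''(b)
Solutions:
 h(b) = Piecewise((-sqrt(pi)*C1*erf(b*sqrt(k)/2)/sqrt(k) - C2, (k > 0) | (k < 0)), (-C1*b - C2, True))


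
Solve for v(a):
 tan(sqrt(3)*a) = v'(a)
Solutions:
 v(a) = C1 - sqrt(3)*log(cos(sqrt(3)*a))/3


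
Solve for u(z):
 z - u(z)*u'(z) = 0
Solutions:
 u(z) = -sqrt(C1 + z^2)
 u(z) = sqrt(C1 + z^2)


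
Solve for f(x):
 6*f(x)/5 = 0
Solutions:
 f(x) = 0


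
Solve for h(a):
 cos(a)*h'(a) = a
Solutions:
 h(a) = C1 + Integral(a/cos(a), a)


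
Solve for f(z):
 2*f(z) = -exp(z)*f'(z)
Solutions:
 f(z) = C1*exp(2*exp(-z))


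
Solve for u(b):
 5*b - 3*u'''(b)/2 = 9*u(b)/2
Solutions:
 u(b) = C3*exp(-3^(1/3)*b) + 10*b/9 + (C1*sin(3^(5/6)*b/2) + C2*cos(3^(5/6)*b/2))*exp(3^(1/3)*b/2)


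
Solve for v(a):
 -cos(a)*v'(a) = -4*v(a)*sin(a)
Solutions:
 v(a) = C1/cos(a)^4


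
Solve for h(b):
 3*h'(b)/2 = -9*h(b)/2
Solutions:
 h(b) = C1*exp(-3*b)


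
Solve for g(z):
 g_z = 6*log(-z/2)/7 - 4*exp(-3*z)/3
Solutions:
 g(z) = C1 + 6*z*log(-z)/7 + 6*z*(-1 - log(2))/7 + 4*exp(-3*z)/9


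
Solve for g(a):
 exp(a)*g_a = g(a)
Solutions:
 g(a) = C1*exp(-exp(-a))


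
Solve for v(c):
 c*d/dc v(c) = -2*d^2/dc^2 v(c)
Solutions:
 v(c) = C1 + C2*erf(c/2)


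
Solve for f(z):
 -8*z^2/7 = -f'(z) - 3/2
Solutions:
 f(z) = C1 + 8*z^3/21 - 3*z/2


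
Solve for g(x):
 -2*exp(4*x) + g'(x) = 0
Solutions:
 g(x) = C1 + exp(4*x)/2


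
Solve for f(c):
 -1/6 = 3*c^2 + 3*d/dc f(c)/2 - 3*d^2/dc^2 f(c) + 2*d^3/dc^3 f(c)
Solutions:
 f(c) = C1 - 2*c^3/3 - 4*c^2 - 97*c/9 + (C2*sin(sqrt(3)*c/4) + C3*cos(sqrt(3)*c/4))*exp(3*c/4)


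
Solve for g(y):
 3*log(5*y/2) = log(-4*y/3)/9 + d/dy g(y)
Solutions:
 g(y) = C1 + 26*y*log(y)/9 + y*(-26/9 - 29*log(2)/9 + log(3)/9 + 3*log(5) - I*pi/9)


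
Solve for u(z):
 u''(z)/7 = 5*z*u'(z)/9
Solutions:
 u(z) = C1 + C2*erfi(sqrt(70)*z/6)


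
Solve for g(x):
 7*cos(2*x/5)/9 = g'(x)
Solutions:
 g(x) = C1 + 35*sin(2*x/5)/18


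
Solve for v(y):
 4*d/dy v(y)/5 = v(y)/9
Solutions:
 v(y) = C1*exp(5*y/36)


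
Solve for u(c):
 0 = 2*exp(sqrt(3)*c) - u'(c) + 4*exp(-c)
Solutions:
 u(c) = C1 + 2*sqrt(3)*exp(sqrt(3)*c)/3 - 4*exp(-c)


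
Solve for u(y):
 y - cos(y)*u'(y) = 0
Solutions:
 u(y) = C1 + Integral(y/cos(y), y)


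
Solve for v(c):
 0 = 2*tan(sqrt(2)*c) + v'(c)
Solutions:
 v(c) = C1 + sqrt(2)*log(cos(sqrt(2)*c))


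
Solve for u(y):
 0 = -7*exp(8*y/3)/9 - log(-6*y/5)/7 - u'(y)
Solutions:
 u(y) = C1 - y*log(-y)/7 + y*(-log(6) + 1 + log(5))/7 - 7*exp(8*y/3)/24


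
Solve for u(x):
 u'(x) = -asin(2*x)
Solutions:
 u(x) = C1 - x*asin(2*x) - sqrt(1 - 4*x^2)/2


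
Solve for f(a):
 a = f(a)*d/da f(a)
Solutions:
 f(a) = -sqrt(C1 + a^2)
 f(a) = sqrt(C1 + a^2)


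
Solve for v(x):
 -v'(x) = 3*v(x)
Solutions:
 v(x) = C1*exp(-3*x)


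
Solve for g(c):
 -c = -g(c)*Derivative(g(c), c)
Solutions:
 g(c) = -sqrt(C1 + c^2)
 g(c) = sqrt(C1 + c^2)


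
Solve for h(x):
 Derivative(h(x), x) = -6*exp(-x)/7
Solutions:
 h(x) = C1 + 6*exp(-x)/7


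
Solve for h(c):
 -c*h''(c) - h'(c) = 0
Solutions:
 h(c) = C1 + C2*log(c)


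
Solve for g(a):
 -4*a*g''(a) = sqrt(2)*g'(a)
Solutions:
 g(a) = C1 + C2*a^(1 - sqrt(2)/4)


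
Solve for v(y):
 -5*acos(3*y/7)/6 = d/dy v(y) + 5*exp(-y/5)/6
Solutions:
 v(y) = C1 - 5*y*acos(3*y/7)/6 + 5*sqrt(49 - 9*y^2)/18 + 25*exp(-y/5)/6


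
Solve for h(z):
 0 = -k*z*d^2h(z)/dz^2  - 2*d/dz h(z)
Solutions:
 h(z) = C1 + z^(((re(k) - 2)*re(k) + im(k)^2)/(re(k)^2 + im(k)^2))*(C2*sin(2*log(z)*Abs(im(k))/(re(k)^2 + im(k)^2)) + C3*cos(2*log(z)*im(k)/(re(k)^2 + im(k)^2)))


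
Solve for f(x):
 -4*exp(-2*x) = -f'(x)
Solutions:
 f(x) = C1 - 2*exp(-2*x)


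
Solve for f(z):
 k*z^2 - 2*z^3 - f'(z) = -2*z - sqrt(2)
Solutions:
 f(z) = C1 + k*z^3/3 - z^4/2 + z^2 + sqrt(2)*z


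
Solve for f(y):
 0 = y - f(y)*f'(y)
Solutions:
 f(y) = -sqrt(C1 + y^2)
 f(y) = sqrt(C1 + y^2)


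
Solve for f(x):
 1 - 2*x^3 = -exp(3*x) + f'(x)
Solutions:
 f(x) = C1 - x^4/2 + x + exp(3*x)/3


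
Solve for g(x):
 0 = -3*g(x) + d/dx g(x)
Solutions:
 g(x) = C1*exp(3*x)


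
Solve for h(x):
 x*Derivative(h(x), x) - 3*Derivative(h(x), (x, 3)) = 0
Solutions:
 h(x) = C1 + Integral(C2*airyai(3^(2/3)*x/3) + C3*airybi(3^(2/3)*x/3), x)


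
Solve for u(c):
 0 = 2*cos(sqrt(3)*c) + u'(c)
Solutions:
 u(c) = C1 - 2*sqrt(3)*sin(sqrt(3)*c)/3


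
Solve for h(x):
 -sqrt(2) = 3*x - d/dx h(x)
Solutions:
 h(x) = C1 + 3*x^2/2 + sqrt(2)*x


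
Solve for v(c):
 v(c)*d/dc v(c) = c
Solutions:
 v(c) = -sqrt(C1 + c^2)
 v(c) = sqrt(C1 + c^2)


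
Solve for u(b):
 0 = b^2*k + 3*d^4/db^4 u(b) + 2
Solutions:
 u(b) = C1 + C2*b + C3*b^2 + C4*b^3 - b^6*k/1080 - b^4/36


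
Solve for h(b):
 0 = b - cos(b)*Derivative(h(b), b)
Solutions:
 h(b) = C1 + Integral(b/cos(b), b)


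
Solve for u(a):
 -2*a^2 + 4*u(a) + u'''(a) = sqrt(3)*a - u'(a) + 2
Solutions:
 u(a) = C1*exp(-3^(1/3)*a*(-(18 + sqrt(327))^(1/3) + 3^(1/3)/(18 + sqrt(327))^(1/3))/6)*sin(3^(1/6)*a*(3/(18 + sqrt(327))^(1/3) + 3^(2/3)*(18 + sqrt(327))^(1/3))/6) + C2*exp(-3^(1/3)*a*(-(18 + sqrt(327))^(1/3) + 3^(1/3)/(18 + sqrt(327))^(1/3))/6)*cos(3^(1/6)*a*(3/(18 + sqrt(327))^(1/3) + 3^(2/3)*(18 + sqrt(327))^(1/3))/6) + C3*exp(3^(1/3)*a*(-(18 + sqrt(327))^(1/3) + 3^(1/3)/(18 + sqrt(327))^(1/3))/3) + a^2/2 - a/4 + sqrt(3)*a/4 - sqrt(3)/16 + 9/16


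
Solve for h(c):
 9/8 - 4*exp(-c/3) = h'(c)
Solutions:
 h(c) = C1 + 9*c/8 + 12*exp(-c/3)


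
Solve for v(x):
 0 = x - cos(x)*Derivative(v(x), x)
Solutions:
 v(x) = C1 + Integral(x/cos(x), x)


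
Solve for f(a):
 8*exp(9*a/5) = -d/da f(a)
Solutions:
 f(a) = C1 - 40*exp(9*a/5)/9


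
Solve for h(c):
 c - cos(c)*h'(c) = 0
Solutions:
 h(c) = C1 + Integral(c/cos(c), c)


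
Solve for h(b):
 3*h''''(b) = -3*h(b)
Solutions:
 h(b) = (C1*sin(sqrt(2)*b/2) + C2*cos(sqrt(2)*b/2))*exp(-sqrt(2)*b/2) + (C3*sin(sqrt(2)*b/2) + C4*cos(sqrt(2)*b/2))*exp(sqrt(2)*b/2)


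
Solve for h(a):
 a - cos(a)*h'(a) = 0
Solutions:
 h(a) = C1 + Integral(a/cos(a), a)


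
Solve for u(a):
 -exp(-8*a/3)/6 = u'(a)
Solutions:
 u(a) = C1 + exp(-8*a/3)/16


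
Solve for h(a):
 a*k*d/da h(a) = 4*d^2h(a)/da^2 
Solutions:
 h(a) = Piecewise((-sqrt(2)*sqrt(pi)*C1*erf(sqrt(2)*a*sqrt(-k)/4)/sqrt(-k) - C2, (k > 0) | (k < 0)), (-C1*a - C2, True))


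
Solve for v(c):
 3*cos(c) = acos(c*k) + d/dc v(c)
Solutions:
 v(c) = C1 - Piecewise((c*acos(c*k) - sqrt(-c^2*k^2 + 1)/k, Ne(k, 0)), (pi*c/2, True)) + 3*sin(c)


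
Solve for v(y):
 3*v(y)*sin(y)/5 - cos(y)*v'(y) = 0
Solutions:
 v(y) = C1/cos(y)^(3/5)


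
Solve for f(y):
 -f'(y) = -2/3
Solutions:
 f(y) = C1 + 2*y/3


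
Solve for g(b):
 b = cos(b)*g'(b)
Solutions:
 g(b) = C1 + Integral(b/cos(b), b)


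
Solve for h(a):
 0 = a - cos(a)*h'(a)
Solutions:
 h(a) = C1 + Integral(a/cos(a), a)


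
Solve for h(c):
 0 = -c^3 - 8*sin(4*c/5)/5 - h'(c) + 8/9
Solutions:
 h(c) = C1 - c^4/4 + 8*c/9 + 2*cos(4*c/5)


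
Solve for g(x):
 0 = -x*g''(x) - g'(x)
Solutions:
 g(x) = C1 + C2*log(x)


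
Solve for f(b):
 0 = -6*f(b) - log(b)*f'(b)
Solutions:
 f(b) = C1*exp(-6*li(b))


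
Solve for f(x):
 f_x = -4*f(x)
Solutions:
 f(x) = C1*exp(-4*x)


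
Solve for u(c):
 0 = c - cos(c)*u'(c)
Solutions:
 u(c) = C1 + Integral(c/cos(c), c)


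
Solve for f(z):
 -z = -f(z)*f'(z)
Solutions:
 f(z) = -sqrt(C1 + z^2)
 f(z) = sqrt(C1 + z^2)


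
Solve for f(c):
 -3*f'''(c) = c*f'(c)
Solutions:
 f(c) = C1 + Integral(C2*airyai(-3^(2/3)*c/3) + C3*airybi(-3^(2/3)*c/3), c)


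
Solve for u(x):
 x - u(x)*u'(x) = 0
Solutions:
 u(x) = -sqrt(C1 + x^2)
 u(x) = sqrt(C1 + x^2)


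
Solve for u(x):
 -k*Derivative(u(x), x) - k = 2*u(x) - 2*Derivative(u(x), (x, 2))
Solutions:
 u(x) = C1*exp(x*(k - sqrt(k^2 + 16))/4) + C2*exp(x*(k + sqrt(k^2 + 16))/4) - k/2


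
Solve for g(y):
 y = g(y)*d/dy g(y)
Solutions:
 g(y) = -sqrt(C1 + y^2)
 g(y) = sqrt(C1 + y^2)


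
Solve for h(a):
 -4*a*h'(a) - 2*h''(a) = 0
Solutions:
 h(a) = C1 + C2*erf(a)


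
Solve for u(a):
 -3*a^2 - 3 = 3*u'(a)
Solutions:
 u(a) = C1 - a^3/3 - a


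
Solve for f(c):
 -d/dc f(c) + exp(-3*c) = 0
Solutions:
 f(c) = C1 - exp(-3*c)/3


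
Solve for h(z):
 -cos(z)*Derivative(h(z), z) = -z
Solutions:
 h(z) = C1 + Integral(z/cos(z), z)


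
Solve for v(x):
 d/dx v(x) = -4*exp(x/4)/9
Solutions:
 v(x) = C1 - 16*exp(x/4)/9


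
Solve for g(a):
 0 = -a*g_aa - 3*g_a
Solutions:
 g(a) = C1 + C2/a^2


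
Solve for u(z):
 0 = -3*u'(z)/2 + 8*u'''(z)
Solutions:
 u(z) = C1 + C2*exp(-sqrt(3)*z/4) + C3*exp(sqrt(3)*z/4)


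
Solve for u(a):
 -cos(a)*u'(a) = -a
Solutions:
 u(a) = C1 + Integral(a/cos(a), a)


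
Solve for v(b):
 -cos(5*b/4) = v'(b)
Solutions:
 v(b) = C1 - 4*sin(5*b/4)/5


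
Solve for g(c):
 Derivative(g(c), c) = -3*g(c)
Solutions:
 g(c) = C1*exp(-3*c)


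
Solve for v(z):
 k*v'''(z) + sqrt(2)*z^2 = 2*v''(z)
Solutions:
 v(z) = C1 + C2*z + C3*exp(2*z/k) + sqrt(2)*k^2*z^2/8 + sqrt(2)*k*z^3/12 + sqrt(2)*z^4/24


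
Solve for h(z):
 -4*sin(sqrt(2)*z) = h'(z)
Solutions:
 h(z) = C1 + 2*sqrt(2)*cos(sqrt(2)*z)


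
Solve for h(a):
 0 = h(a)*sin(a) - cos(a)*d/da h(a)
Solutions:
 h(a) = C1/cos(a)


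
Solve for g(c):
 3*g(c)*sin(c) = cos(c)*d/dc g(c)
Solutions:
 g(c) = C1/cos(c)^3


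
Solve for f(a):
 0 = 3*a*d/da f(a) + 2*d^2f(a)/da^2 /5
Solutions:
 f(a) = C1 + C2*erf(sqrt(15)*a/2)


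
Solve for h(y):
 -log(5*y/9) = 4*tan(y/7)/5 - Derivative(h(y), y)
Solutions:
 h(y) = C1 + y*log(y) - 2*y*log(3) - y + y*log(5) - 28*log(cos(y/7))/5


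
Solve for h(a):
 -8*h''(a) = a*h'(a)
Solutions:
 h(a) = C1 + C2*erf(a/4)


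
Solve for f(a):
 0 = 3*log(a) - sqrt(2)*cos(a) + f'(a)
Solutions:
 f(a) = C1 - 3*a*log(a) + 3*a + sqrt(2)*sin(a)


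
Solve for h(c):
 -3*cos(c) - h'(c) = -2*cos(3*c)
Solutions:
 h(c) = C1 - 3*sin(c) + 2*sin(3*c)/3


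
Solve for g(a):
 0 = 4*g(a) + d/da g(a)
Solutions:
 g(a) = C1*exp(-4*a)


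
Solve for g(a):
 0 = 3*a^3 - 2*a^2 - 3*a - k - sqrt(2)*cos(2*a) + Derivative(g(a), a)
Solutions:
 g(a) = C1 - 3*a^4/4 + 2*a^3/3 + 3*a^2/2 + a*k + sqrt(2)*sin(2*a)/2


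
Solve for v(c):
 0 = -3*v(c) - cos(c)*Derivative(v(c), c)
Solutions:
 v(c) = C1*(sin(c) - 1)^(3/2)/(sin(c) + 1)^(3/2)


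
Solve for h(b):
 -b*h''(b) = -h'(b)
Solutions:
 h(b) = C1 + C2*b^2


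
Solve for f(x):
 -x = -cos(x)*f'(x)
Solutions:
 f(x) = C1 + Integral(x/cos(x), x)


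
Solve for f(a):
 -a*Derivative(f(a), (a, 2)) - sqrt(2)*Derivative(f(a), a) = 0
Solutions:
 f(a) = C1 + C2*a^(1 - sqrt(2))


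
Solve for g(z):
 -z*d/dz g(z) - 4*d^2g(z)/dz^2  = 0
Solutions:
 g(z) = C1 + C2*erf(sqrt(2)*z/4)


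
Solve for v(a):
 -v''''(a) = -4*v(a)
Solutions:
 v(a) = C1*exp(-sqrt(2)*a) + C2*exp(sqrt(2)*a) + C3*sin(sqrt(2)*a) + C4*cos(sqrt(2)*a)


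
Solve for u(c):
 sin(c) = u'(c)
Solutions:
 u(c) = C1 - cos(c)


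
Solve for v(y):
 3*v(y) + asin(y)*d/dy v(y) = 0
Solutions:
 v(y) = C1*exp(-3*Integral(1/asin(y), y))


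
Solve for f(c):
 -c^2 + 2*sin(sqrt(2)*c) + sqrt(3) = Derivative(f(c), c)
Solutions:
 f(c) = C1 - c^3/3 + sqrt(3)*c - sqrt(2)*cos(sqrt(2)*c)


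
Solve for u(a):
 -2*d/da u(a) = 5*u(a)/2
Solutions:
 u(a) = C1*exp(-5*a/4)


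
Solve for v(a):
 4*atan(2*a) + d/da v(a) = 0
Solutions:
 v(a) = C1 - 4*a*atan(2*a) + log(4*a^2 + 1)


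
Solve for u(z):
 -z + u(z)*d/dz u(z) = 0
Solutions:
 u(z) = -sqrt(C1 + z^2)
 u(z) = sqrt(C1 + z^2)


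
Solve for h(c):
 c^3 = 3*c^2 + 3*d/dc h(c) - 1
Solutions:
 h(c) = C1 + c^4/12 - c^3/3 + c/3


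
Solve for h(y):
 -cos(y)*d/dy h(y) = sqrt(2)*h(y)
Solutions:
 h(y) = C1*(sin(y) - 1)^(sqrt(2)/2)/(sin(y) + 1)^(sqrt(2)/2)


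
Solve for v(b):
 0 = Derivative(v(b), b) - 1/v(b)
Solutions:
 v(b) = -sqrt(C1 + 2*b)
 v(b) = sqrt(C1 + 2*b)


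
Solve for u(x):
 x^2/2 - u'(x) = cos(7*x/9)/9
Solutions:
 u(x) = C1 + x^3/6 - sin(7*x/9)/7


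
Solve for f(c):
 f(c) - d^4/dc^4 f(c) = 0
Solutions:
 f(c) = C1*exp(-c) + C2*exp(c) + C3*sin(c) + C4*cos(c)


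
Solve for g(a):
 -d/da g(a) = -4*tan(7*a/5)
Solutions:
 g(a) = C1 - 20*log(cos(7*a/5))/7


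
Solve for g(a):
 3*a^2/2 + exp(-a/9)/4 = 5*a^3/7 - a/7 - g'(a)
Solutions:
 g(a) = C1 + 5*a^4/28 - a^3/2 - a^2/14 + 9*exp(-a/9)/4


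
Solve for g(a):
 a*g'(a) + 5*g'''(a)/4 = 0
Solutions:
 g(a) = C1 + Integral(C2*airyai(-10^(2/3)*a/5) + C3*airybi(-10^(2/3)*a/5), a)


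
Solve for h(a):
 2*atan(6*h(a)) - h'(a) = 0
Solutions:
 Integral(1/atan(6*_y), (_y, h(a))) = C1 + 2*a
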